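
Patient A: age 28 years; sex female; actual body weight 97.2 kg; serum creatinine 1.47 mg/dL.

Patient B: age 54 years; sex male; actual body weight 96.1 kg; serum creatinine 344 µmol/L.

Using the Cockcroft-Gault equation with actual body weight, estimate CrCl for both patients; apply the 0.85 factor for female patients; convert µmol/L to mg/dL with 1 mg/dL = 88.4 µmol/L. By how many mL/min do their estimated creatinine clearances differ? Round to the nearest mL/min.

58 mL/min

Patient A: CrCl = (140 − 28) × 97.2 / (72 × 1.47) × 0.85 = 10886.4 / 105.84 × 0.85 ≈ 87.4 mL/min
Patient B: SCr = 344 / 88.4 = 3.891 mg/dL
Patient B: CrCl = (140 − 54) × 96.1 / (72 × 3.891) = 8264.6 / 280.15 ≈ 29.5 mL/min
|87.4 − 29.5| = 57.9 mL/min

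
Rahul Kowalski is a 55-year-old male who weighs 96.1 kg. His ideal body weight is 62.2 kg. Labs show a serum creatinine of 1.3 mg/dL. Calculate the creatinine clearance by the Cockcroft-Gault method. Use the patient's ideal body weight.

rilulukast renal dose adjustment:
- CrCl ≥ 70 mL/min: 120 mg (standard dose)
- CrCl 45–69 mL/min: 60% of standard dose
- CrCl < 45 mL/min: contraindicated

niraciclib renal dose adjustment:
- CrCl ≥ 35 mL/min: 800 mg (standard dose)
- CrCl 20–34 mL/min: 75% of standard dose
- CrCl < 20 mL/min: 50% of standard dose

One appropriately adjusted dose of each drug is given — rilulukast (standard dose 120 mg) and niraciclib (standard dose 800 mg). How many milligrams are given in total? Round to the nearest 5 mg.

870 mg

CrCl = (140 − 55) × 62.2 / (72 × 1.3) = 5287.0 / 93.60 ≈ 56.5 mL/min
CrCl ≈ 56 mL/min.
rilulukast: 45–69 mL/min → 60% of 120 mg = 72 mg.
niraciclib: ≥ 35 mL/min → 100% of 800 mg = 800 mg.
Total = 72 + 800 = 872 mg.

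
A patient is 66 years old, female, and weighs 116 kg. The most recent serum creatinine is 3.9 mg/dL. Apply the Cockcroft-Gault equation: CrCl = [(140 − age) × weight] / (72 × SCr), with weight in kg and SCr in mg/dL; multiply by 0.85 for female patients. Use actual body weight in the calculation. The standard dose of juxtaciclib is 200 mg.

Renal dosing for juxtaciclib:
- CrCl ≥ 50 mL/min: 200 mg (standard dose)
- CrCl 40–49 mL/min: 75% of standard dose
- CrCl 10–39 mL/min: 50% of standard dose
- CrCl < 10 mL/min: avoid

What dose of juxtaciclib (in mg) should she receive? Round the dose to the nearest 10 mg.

CrCl = (140 − 66) × 116 / (72 × 3.9) × 0.85 = 8584.0 / 280.80 × 0.85 ≈ 26.0 mL/min
CrCl ≈ 26 mL/min → bracket 10–39 mL/min.
50% of 200 mg = 100 mg

100 mg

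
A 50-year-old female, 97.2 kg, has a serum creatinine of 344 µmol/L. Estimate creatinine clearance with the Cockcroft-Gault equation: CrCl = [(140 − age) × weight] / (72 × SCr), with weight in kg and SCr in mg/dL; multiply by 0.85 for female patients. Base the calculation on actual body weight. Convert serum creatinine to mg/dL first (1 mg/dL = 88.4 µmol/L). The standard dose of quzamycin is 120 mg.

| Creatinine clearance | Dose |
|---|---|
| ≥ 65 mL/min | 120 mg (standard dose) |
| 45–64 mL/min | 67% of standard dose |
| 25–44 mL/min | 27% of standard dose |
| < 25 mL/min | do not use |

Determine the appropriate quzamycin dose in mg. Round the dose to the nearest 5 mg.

SCr = 344 / 88.4 = 3.891 mg/dL
CrCl = (140 − 50) × 97.2 / (72 × 3.891) × 0.85 = 8748.0 / 280.15 × 0.85 ≈ 26.5 mL/min
CrCl ≈ 27 mL/min → bracket 25–44 mL/min.
27% of 120 mg = 32.4 mg → 30 mg

30 mg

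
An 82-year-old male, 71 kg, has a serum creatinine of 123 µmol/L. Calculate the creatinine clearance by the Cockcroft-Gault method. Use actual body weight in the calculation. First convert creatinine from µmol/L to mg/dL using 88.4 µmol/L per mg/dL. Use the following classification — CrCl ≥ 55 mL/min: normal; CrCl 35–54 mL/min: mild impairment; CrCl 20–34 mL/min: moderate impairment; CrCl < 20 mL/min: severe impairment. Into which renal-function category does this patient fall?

mild impairment

SCr = 123 / 88.4 = 1.391 mg/dL
CrCl = (140 − 82) × 71 / (72 × 1.391) = 4118.0 / 100.15 ≈ 41.1 mL/min
41 mL/min falls in the 'mild impairment' range.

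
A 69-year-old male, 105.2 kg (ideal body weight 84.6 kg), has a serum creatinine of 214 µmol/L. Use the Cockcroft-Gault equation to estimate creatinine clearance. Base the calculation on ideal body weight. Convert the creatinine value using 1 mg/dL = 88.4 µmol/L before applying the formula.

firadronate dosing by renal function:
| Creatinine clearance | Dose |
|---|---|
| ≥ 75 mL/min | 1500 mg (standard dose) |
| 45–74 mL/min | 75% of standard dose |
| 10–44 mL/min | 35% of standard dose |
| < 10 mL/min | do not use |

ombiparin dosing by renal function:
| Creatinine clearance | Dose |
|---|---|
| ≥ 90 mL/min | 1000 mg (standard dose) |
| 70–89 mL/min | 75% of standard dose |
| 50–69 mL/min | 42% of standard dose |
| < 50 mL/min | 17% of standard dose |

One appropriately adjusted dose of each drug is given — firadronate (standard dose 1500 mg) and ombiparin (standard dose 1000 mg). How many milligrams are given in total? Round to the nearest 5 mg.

695 mg

SCr = 214 / 88.4 = 2.421 mg/dL
CrCl = (140 − 69) × 84.6 / (72 × 2.421) = 6006.6 / 174.31 ≈ 34.5 mL/min
CrCl ≈ 34 mL/min.
firadronate: 10–44 mL/min → 35% of 1500 mg = 525 mg.
ombiparin: < 50 mL/min → 17% of 1000 mg = 170 mg.
Total = 525 + 170 = 695 mg.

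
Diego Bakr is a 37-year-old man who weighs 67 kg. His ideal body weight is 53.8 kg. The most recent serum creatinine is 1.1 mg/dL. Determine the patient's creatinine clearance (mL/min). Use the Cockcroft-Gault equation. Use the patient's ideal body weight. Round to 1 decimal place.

70.0 mL/min

CrCl = (140 − 37) × 53.8 / (72 × 1.1) = 5541.4 / 79.20 ≈ 70.0 mL/min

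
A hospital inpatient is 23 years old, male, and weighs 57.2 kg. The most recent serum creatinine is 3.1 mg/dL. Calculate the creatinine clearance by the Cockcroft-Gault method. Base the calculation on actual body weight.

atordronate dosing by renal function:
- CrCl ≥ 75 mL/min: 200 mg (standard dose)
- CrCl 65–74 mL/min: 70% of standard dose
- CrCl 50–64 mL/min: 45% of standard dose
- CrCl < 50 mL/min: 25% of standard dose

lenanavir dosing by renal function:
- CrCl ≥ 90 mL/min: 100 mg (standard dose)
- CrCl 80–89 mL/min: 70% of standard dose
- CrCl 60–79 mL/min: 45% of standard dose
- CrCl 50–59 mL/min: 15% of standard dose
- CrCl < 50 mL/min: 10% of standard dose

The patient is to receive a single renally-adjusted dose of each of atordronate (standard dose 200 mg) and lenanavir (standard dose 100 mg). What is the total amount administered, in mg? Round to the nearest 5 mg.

60 mg

CrCl = (140 − 23) × 57.2 / (72 × 3.1) = 6692.4 / 223.20 ≈ 30.0 mL/min
CrCl ≈ 30 mL/min.
atordronate: < 50 mL/min → 25% of 200 mg = 50 mg.
lenanavir: < 50 mL/min → 10% of 100 mg = 10 mg.
Total = 50 + 10 = 60 mg.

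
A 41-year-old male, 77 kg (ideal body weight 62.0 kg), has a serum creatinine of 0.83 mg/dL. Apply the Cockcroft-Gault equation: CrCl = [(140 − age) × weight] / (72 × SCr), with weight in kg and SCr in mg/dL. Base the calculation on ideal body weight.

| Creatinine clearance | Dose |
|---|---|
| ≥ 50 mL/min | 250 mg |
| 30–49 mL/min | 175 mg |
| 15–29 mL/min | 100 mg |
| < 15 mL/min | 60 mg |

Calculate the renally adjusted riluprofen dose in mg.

250 mg

CrCl = (140 − 41) × 62 / (72 × 0.83) = 6138.0 / 59.76 ≈ 102.7 mL/min
CrCl ≈ 103 mL/min → bracket ≥ 50 mL/min.
Dose for this bracket: 250 mg.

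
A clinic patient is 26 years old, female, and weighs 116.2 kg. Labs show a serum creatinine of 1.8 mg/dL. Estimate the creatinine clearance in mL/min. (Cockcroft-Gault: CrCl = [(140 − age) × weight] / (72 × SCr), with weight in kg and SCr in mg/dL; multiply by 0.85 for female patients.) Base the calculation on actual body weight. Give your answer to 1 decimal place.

CrCl = (140 − 26) × 116.2 / (72 × 1.8) × 0.85 = 13246.8 / 129.60 × 0.85 ≈ 86.9 mL/min

86.9 mL/min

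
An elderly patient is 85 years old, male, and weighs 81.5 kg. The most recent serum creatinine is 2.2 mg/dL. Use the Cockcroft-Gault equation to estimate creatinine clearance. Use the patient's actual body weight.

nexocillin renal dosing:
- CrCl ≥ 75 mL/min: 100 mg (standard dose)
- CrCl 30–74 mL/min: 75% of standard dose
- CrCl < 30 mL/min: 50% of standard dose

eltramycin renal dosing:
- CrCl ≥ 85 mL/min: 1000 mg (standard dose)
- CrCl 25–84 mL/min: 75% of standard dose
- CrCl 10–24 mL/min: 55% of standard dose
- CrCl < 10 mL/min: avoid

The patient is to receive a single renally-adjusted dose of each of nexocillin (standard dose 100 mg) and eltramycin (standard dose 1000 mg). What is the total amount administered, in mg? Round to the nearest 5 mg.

CrCl = (140 − 85) × 81.5 / (72 × 2.2) = 4482.5 / 158.40 ≈ 28.3 mL/min
CrCl ≈ 28 mL/min.
nexocillin: < 30 mL/min → 50% of 100 mg = 50 mg.
eltramycin: 25–84 mL/min → 75% of 1000 mg = 750 mg.
Total = 50 + 750 = 800 mg.

800 mg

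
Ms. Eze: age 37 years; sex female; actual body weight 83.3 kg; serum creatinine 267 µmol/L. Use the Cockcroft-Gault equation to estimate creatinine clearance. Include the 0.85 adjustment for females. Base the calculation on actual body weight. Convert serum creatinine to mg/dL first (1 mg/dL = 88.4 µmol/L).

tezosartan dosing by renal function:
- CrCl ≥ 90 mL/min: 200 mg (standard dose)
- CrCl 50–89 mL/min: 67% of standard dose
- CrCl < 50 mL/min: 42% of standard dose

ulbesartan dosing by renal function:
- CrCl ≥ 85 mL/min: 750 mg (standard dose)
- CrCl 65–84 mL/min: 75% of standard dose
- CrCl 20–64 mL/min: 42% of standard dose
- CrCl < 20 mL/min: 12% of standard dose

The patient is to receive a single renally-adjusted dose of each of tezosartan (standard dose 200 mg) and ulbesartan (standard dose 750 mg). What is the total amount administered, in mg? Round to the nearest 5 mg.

SCr = 267 / 88.4 = 3.02 mg/dL
CrCl = (140 − 37) × 83.3 / (72 × 3.02) × 0.85 = 8579.9 / 217.44 × 0.85 ≈ 33.5 mL/min
CrCl ≈ 34 mL/min.
tezosartan: < 50 mL/min → 42% of 200 mg = 84 mg.
ulbesartan: 20–64 mL/min → 42% of 750 mg = 315 mg.
Total = 84 + 315 = 399 mg.

400 mg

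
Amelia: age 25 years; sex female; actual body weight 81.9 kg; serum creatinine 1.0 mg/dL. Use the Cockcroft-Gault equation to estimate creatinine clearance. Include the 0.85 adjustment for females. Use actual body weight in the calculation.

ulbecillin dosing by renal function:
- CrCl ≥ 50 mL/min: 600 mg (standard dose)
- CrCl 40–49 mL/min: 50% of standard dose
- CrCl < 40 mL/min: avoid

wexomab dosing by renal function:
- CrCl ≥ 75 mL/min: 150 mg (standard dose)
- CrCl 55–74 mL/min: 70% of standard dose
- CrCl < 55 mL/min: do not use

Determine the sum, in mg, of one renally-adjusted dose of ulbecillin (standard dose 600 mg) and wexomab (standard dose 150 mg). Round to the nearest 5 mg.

750 mg

CrCl = (140 − 25) × 81.9 / (72 × 1) × 0.85 = 9418.5 / 72.00 × 0.85 ≈ 111.2 mL/min
CrCl ≈ 111 mL/min.
ulbecillin: ≥ 50 mL/min → 100% of 600 mg = 600 mg.
wexomab: ≥ 75 mL/min → 100% of 150 mg = 150 mg.
Total = 600 + 150 = 750 mg.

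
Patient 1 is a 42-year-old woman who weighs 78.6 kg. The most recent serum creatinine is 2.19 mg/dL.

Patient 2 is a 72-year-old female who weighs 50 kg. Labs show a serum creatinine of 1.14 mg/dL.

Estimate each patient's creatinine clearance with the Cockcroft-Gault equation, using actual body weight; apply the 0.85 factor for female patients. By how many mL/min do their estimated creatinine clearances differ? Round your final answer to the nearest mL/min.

Patient 1: CrCl = (140 − 42) × 78.6 / (72 × 2.19) × 0.85 = 7702.8 / 157.68 × 0.85 ≈ 41.5 mL/min
Patient 2: CrCl = (140 − 72) × 50 / (72 × 1.14) × 0.85 = 3400.0 / 82.08 × 0.85 ≈ 35.2 mL/min
|41.5 − 35.2| = 6.3 mL/min

6 mL/min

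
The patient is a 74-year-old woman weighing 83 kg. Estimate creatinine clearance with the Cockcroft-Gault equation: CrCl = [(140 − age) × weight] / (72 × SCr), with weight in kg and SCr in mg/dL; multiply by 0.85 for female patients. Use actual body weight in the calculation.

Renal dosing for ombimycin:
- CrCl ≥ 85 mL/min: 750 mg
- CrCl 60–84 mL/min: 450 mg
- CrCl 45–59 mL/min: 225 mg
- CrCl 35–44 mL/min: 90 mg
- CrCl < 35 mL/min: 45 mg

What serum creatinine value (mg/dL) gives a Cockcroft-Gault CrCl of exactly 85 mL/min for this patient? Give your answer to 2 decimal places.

Standard dose requires CrCl ≥ 85 mL/min.
Set (140 − 74) × 83 × 0.85 / (72 × SCr) = 85
SCr = (140 − 74) × 83 × 0.85 / (72 × 85) = 0.761 mg/dL

0.76 mg/dL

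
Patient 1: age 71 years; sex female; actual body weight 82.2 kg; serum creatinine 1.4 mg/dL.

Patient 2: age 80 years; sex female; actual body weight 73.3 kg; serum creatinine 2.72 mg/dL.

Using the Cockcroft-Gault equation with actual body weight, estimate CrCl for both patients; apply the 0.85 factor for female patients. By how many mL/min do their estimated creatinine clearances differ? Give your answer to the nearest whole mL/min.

Patient 1: CrCl = (140 − 71) × 82.2 / (72 × 1.4) × 0.85 = 5671.8 / 100.80 × 0.85 ≈ 47.8 mL/min
Patient 2: CrCl = (140 − 80) × 73.3 / (72 × 2.72) × 0.85 = 4398.0 / 195.84 × 0.85 ≈ 19.1 mL/min
|47.8 − 19.1| = 28.7 mL/min

29 mL/min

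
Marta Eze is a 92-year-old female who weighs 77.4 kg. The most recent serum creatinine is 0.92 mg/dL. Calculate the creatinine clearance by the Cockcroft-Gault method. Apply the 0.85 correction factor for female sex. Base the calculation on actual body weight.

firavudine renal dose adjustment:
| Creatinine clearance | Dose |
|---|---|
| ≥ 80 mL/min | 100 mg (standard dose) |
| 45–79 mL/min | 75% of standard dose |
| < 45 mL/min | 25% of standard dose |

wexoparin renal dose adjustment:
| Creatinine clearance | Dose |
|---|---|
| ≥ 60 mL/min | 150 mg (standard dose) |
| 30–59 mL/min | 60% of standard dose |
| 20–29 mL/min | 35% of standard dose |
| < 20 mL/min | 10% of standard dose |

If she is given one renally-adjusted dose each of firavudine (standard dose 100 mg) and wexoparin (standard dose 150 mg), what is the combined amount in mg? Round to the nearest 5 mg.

165 mg

CrCl = (140 − 92) × 77.4 / (72 × 0.92) × 0.85 = 3715.2 / 66.24 × 0.85 ≈ 47.7 mL/min
CrCl ≈ 48 mL/min.
firavudine: 45–79 mL/min → 75% of 100 mg = 75 mg.
wexoparin: 30–59 mL/min → 60% of 150 mg = 90 mg.
Total = 75 + 90 = 165 mg.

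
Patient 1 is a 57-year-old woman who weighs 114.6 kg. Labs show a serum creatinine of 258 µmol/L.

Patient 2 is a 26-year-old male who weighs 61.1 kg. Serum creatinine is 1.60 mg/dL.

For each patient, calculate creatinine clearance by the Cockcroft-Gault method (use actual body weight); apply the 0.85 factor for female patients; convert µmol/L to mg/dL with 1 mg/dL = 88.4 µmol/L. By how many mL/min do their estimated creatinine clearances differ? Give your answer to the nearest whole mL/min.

22 mL/min

Patient 1: SCr = 258 / 88.4 = 2.919 mg/dL
Patient 1: CrCl = (140 − 57) × 114.6 / (72 × 2.919) × 0.85 = 9511.8 / 210.17 × 0.85 ≈ 38.5 mL/min
Patient 2: CrCl = (140 − 26) × 61.1 / (72 × 1.6) = 6965.4 / 115.20 ≈ 60.5 mL/min
|38.5 − 60.5| = 22.0 mL/min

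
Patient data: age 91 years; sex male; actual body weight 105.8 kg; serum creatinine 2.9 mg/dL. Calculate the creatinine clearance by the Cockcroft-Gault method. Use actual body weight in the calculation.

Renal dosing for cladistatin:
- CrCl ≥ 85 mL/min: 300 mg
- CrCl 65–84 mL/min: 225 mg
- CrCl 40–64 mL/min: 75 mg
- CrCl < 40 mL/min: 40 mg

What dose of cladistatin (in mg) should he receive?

40 mg

CrCl = (140 − 91) × 105.8 / (72 × 2.9) = 5184.2 / 208.80 ≈ 24.8 mL/min
CrCl ≈ 25 mL/min → bracket < 40 mL/min.
Dose for this bracket: 40 mg.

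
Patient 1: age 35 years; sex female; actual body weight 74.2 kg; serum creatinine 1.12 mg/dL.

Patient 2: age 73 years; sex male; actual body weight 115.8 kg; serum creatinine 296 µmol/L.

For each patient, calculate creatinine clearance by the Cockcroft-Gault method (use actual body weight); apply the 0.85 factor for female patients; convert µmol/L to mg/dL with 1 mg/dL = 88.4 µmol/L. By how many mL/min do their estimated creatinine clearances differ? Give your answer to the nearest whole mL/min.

Patient 1: CrCl = (140 − 35) × 74.2 / (72 × 1.12) × 0.85 = 7791.0 / 80.64 × 0.85 ≈ 82.1 mL/min
Patient 2: SCr = 296 / 88.4 = 3.348 mg/dL
Patient 2: CrCl = (140 − 73) × 115.8 / (72 × 3.348) = 7758.6 / 241.06 ≈ 32.2 mL/min
|82.1 − 32.2| = 49.9 mL/min

50 mL/min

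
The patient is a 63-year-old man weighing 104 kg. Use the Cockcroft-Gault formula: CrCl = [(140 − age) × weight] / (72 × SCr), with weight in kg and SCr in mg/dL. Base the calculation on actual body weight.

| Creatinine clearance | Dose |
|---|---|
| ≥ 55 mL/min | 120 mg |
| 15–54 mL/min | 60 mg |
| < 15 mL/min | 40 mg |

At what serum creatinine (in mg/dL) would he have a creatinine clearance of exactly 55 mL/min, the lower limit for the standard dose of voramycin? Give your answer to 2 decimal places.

2.02 mg/dL

Standard dose requires CrCl ≥ 55 mL/min.
Set (140 − 63) × 104 / (72 × SCr) = 55
SCr = (140 − 63) × 104 / (72 × 55) = 2.022 mg/dL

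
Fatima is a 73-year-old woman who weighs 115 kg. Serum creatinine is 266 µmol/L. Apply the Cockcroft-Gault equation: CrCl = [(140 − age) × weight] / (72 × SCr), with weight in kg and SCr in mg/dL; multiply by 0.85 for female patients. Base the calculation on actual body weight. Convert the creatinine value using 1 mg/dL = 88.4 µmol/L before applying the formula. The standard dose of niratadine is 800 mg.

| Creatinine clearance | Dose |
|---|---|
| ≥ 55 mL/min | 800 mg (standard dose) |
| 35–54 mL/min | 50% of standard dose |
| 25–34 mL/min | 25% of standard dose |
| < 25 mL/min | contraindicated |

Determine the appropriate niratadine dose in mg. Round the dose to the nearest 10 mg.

SCr = 266 / 88.4 = 3.009 mg/dL
CrCl = (140 − 73) × 115 / (72 × 3.009) × 0.85 = 7705.0 / 216.65 × 0.85 ≈ 30.2 mL/min
CrCl ≈ 30 mL/min → bracket 25–34 mL/min.
25% of 800 mg = 200 mg

200 mg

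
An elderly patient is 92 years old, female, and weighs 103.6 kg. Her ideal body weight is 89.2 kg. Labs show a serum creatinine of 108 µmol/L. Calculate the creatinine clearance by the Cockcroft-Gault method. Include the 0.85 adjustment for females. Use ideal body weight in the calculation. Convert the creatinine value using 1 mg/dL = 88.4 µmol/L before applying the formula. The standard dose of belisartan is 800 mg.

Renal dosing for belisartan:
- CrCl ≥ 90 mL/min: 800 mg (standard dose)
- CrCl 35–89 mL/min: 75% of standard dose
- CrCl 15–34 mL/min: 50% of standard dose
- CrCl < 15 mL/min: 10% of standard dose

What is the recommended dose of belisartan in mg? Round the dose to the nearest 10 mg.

600 mg

SCr = 108 / 88.4 = 1.222 mg/dL
CrCl = (140 − 92) × 89.2 / (72 × 1.222) × 0.85 = 4281.6 / 87.98 × 0.85 ≈ 41.4 mL/min
CrCl ≈ 41 mL/min → bracket 35–89 mL/min.
75% of 800 mg = 600 mg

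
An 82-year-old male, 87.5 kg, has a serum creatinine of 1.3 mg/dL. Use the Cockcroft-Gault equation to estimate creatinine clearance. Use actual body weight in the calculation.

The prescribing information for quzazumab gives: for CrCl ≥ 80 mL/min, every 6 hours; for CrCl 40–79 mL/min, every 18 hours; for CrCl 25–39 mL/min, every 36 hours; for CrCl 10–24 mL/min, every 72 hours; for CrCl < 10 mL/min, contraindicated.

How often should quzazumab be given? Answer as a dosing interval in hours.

every 18 hours

CrCl = (140 − 82) × 87.5 / (72 × 1.3) = 5075.0 / 93.60 ≈ 54.2 mL/min
CrCl ≈ 54 mL/min → bracket 40–79 mL/min → every 18 hours.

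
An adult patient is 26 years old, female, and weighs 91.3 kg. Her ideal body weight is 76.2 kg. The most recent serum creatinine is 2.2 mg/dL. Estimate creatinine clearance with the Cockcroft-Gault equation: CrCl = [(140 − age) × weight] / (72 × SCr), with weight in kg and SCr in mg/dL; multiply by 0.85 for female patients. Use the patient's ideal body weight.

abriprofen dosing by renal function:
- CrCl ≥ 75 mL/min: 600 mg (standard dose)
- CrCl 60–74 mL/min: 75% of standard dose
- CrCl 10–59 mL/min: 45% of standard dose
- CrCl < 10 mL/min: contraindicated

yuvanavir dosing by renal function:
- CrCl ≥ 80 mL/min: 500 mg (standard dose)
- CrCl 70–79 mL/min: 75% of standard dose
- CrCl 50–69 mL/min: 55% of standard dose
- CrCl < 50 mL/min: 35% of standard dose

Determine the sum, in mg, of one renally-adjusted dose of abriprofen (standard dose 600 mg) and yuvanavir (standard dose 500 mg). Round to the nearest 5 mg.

445 mg

CrCl = (140 − 26) × 76.2 / (72 × 2.2) × 0.85 = 8686.8 / 158.40 × 0.85 ≈ 46.6 mL/min
CrCl ≈ 47 mL/min.
abriprofen: 10–59 mL/min → 45% of 600 mg = 270 mg.
yuvanavir: < 50 mL/min → 35% of 500 mg = 175 mg.
Total = 270 + 175 = 445 mg.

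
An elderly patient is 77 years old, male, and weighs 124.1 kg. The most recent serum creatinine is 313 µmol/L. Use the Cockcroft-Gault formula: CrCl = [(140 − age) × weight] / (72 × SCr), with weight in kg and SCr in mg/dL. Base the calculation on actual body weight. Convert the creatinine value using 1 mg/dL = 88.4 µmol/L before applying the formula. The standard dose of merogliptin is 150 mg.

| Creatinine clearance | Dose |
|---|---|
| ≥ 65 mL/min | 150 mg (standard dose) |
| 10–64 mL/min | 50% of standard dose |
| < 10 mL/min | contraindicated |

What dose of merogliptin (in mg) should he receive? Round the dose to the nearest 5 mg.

75 mg

SCr = 313 / 88.4 = 3.541 mg/dL
CrCl = (140 − 77) × 124.1 / (72 × 3.541) = 7818.3 / 254.95 ≈ 30.7 mL/min
CrCl ≈ 31 mL/min → bracket 10–64 mL/min.
50% of 150 mg = 75 mg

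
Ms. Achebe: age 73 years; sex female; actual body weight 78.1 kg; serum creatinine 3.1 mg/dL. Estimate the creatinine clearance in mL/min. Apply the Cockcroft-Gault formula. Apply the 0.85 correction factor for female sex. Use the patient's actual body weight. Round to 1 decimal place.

19.9 mL/min

CrCl = (140 − 73) × 78.1 / (72 × 3.1) × 0.85 = 5232.7 / 223.20 × 0.85 ≈ 19.9 mL/min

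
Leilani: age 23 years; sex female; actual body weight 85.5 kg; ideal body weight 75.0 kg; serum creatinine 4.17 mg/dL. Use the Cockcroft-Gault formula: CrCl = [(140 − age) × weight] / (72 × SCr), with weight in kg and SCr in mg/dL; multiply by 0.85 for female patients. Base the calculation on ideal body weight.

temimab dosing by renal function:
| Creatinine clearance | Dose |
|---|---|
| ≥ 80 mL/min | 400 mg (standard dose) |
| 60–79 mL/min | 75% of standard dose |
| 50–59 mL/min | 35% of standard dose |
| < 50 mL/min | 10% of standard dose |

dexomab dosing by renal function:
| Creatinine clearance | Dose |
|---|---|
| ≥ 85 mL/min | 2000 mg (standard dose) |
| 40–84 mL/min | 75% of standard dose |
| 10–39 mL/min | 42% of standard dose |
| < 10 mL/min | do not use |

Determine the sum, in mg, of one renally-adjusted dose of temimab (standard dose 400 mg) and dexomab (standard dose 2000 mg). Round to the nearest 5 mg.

CrCl = (140 − 23) × 75 / (72 × 4.17) × 0.85 = 8775.0 / 300.24 × 0.85 ≈ 24.8 mL/min
CrCl ≈ 25 mL/min.
temimab: < 50 mL/min → 10% of 400 mg = 40 mg.
dexomab: 10–39 mL/min → 42% of 2000 mg = 840 mg.
Total = 40 + 840 = 880 mg.

880 mg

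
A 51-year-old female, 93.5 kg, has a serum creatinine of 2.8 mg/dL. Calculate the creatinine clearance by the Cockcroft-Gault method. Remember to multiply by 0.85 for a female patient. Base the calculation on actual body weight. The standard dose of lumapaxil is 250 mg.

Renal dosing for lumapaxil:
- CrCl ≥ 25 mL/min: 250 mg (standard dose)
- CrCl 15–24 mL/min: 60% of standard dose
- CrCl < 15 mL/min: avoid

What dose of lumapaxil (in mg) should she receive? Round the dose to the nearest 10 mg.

CrCl = (140 − 51) × 93.5 / (72 × 2.8) × 0.85 = 8321.5 / 201.60 × 0.85 ≈ 35.1 mL/min
CrCl ≈ 35 mL/min → bracket ≥ 25 mL/min.
100% of 250 mg = 250 mg

250 mg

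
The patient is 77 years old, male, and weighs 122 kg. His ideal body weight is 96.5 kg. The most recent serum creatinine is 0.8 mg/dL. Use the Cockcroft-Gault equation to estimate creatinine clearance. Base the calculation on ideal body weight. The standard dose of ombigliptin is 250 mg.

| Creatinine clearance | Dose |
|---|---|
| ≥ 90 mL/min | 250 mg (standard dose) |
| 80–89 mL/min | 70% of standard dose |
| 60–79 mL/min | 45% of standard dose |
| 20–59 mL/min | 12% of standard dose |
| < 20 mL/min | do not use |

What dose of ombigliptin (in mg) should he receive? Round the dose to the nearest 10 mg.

CrCl = (140 − 77) × 96.5 / (72 × 0.8) = 6079.5 / 57.60 ≈ 105.5 mL/min
CrCl ≈ 106 mL/min → bracket ≥ 90 mL/min.
100% of 250 mg = 250 mg

250 mg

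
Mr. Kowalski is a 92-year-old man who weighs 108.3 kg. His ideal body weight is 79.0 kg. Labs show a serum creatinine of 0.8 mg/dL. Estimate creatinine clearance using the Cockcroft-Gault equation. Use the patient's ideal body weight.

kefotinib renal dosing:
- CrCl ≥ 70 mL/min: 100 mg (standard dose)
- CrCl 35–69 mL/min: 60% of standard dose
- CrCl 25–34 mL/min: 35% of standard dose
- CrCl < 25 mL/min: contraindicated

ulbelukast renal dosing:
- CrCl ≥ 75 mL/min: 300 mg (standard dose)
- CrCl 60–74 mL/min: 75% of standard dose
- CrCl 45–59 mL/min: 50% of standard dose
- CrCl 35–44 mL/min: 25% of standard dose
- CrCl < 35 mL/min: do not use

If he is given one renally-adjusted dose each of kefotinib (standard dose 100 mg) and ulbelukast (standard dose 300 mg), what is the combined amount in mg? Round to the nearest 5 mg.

285 mg

CrCl = (140 − 92) × 79 / (72 × 0.8) = 3792.0 / 57.60 ≈ 65.8 mL/min
CrCl ≈ 66 mL/min.
kefotinib: 35–69 mL/min → 60% of 100 mg = 60 mg.
ulbelukast: 60–74 mL/min → 75% of 300 mg = 225 mg.
Total = 60 + 225 = 285 mg.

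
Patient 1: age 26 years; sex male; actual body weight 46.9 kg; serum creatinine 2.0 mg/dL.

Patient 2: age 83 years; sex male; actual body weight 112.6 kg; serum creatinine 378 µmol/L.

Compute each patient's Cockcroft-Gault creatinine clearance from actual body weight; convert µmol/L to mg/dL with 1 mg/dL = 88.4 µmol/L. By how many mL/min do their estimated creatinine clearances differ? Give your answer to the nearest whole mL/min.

Patient 1: CrCl = (140 − 26) × 46.9 / (72 × 2) = 5346.6 / 144.00 ≈ 37.1 mL/min
Patient 2: SCr = 378 / 88.4 = 4.276 mg/dL
Patient 2: CrCl = (140 − 83) × 112.6 / (72 × 4.276) = 6418.2 / 307.87 ≈ 20.8 mL/min
|37.1 − 20.8| = 16.3 mL/min

16 mL/min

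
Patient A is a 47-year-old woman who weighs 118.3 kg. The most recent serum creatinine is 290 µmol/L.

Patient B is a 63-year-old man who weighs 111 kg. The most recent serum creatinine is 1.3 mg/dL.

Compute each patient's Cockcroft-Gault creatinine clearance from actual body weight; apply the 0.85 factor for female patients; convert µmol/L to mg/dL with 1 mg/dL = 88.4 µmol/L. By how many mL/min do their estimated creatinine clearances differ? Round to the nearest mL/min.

Patient A: SCr = 290 / 88.4 = 3.281 mg/dL
Patient A: CrCl = (140 − 47) × 118.3 / (72 × 3.281) × 0.85 = 11001.9 / 236.23 × 0.85 ≈ 39.6 mL/min
Patient B: CrCl = (140 − 63) × 111 / (72 × 1.3) = 8547.0 / 93.60 ≈ 91.3 mL/min
|39.6 − 91.3| = 51.7 mL/min

52 mL/min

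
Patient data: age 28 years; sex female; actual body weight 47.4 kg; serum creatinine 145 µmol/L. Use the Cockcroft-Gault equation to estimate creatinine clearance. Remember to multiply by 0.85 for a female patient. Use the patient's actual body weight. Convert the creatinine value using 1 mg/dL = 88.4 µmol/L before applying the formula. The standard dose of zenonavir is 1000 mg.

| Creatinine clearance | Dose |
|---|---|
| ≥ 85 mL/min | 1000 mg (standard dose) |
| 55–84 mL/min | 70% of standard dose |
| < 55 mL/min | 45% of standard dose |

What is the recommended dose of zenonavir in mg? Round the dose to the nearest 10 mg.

450 mg

SCr = 145 / 88.4 = 1.64 mg/dL
CrCl = (140 − 28) × 47.4 / (72 × 1.64) × 0.85 = 5308.8 / 118.08 × 0.85 ≈ 38.2 mL/min
CrCl ≈ 38 mL/min → bracket < 55 mL/min.
45% of 1000 mg = 450 mg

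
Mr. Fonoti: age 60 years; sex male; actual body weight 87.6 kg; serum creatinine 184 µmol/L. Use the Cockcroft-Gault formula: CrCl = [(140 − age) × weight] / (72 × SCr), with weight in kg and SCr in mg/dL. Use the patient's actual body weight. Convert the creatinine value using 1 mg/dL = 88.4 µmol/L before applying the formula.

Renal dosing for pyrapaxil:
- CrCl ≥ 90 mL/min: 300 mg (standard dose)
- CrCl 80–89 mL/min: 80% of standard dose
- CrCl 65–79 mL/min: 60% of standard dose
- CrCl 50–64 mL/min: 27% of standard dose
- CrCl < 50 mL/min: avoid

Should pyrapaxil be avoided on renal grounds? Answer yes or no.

yes

SCr = 184 / 88.4 = 2.081 mg/dL
CrCl = (140 − 60) × 87.6 / (72 × 2.081) = 7008.0 / 149.83 ≈ 46.8 mL/min
CrCl ≈ 47 mL/min, which is < 50 mL/min.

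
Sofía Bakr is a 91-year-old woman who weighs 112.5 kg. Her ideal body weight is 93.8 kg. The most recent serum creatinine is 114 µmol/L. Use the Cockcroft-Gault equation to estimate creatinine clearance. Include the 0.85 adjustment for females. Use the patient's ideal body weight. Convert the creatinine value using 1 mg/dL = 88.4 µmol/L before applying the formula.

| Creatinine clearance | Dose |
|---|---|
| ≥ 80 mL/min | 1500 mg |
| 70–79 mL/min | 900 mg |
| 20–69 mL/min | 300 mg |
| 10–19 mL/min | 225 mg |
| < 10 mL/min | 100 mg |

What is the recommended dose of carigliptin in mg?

SCr = 114 / 88.4 = 1.29 mg/dL
CrCl = (140 − 91) × 93.8 / (72 × 1.29) × 0.85 = 4596.2 / 92.88 × 0.85 ≈ 42.1 mL/min
CrCl ≈ 42 mL/min → bracket 20–69 mL/min.
Dose for this bracket: 300 mg.

300 mg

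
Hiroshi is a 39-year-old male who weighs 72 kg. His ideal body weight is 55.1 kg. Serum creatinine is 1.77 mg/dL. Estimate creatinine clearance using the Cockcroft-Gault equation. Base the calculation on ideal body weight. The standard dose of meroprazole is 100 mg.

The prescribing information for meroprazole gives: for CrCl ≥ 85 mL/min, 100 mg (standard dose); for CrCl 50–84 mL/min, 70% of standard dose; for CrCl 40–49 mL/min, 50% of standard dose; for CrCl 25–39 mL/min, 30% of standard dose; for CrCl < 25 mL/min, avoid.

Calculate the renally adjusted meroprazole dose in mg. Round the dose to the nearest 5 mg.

CrCl = (140 − 39) × 55.1 / (72 × 1.77) = 5565.1 / 127.44 ≈ 43.7 mL/min
CrCl ≈ 44 mL/min → bracket 40–49 mL/min.
50% of 100 mg = 50 mg

50 mg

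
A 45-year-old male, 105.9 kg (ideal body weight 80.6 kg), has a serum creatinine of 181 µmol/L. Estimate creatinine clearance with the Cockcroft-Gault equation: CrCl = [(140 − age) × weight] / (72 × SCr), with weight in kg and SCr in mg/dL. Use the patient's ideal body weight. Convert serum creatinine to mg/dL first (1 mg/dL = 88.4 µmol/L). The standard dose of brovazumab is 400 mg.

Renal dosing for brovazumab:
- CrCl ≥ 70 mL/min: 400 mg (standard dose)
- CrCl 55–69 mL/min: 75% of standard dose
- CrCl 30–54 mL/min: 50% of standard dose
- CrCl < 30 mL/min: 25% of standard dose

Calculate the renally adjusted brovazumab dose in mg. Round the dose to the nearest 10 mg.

SCr = 181 / 88.4 = 2.048 mg/dL
CrCl = (140 − 45) × 80.6 / (72 × 2.048) = 7657.0 / 147.46 ≈ 51.9 mL/min
CrCl ≈ 52 mL/min → bracket 30–54 mL/min.
50% of 400 mg = 200 mg

200 mg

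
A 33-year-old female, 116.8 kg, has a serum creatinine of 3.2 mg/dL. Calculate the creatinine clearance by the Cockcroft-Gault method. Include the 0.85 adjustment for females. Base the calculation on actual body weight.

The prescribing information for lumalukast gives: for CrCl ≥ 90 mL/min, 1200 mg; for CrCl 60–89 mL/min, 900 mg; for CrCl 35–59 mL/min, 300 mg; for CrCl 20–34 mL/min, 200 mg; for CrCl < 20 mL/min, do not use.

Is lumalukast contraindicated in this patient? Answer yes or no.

CrCl = (140 − 33) × 116.8 / (72 × 3.2) × 0.85 = 12497.6 / 230.40 × 0.85 ≈ 46.1 mL/min
CrCl ≈ 46 mL/min, which is ≥ 20 mL/min.

no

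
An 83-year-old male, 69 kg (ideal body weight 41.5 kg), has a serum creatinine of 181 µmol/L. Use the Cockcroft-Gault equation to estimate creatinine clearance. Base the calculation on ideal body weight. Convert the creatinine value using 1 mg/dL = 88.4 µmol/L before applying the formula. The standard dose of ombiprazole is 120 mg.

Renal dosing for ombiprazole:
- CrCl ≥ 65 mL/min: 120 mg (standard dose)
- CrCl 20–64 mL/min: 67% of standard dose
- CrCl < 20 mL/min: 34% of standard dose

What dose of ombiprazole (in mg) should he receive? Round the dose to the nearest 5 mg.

SCr = 181 / 88.4 = 2.048 mg/dL
CrCl = (140 − 83) × 41.5 / (72 × 2.048) = 2365.5 / 147.46 ≈ 16.0 mL/min
CrCl ≈ 16 mL/min → bracket < 20 mL/min.
34% of 120 mg = 40.8 mg → 40 mg

40 mg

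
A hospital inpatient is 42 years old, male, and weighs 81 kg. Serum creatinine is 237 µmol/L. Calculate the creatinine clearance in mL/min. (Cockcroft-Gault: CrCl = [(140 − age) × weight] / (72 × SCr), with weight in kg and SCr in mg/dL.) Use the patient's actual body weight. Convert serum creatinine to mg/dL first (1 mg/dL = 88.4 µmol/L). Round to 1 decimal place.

SCr = 237 / 88.4 = 2.681 mg/dL
CrCl = (140 − 42) × 81 / (72 × 2.681) = 7938.0 / 193.03 ≈ 41.1 mL/min

41.1 mL/min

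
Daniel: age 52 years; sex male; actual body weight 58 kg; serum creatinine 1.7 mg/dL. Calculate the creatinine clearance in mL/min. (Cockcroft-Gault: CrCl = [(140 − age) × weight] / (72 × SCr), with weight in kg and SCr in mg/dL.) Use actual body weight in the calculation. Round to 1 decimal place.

41.7 mL/min

CrCl = (140 − 52) × 58 / (72 × 1.7) = 5104.0 / 122.40 ≈ 41.7 mL/min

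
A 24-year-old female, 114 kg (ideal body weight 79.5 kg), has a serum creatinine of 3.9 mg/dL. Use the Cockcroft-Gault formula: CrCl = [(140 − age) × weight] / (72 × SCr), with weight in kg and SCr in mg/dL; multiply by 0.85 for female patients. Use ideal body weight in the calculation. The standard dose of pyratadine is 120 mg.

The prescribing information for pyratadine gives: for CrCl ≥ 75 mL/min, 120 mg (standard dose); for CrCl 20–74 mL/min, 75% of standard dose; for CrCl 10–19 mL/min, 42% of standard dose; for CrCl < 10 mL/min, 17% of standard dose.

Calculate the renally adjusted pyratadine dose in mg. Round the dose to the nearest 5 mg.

CrCl = (140 − 24) × 79.5 / (72 × 3.9) × 0.85 = 9222.0 / 280.80 × 0.85 ≈ 27.9 mL/min
CrCl ≈ 28 mL/min → bracket 20–74 mL/min.
75% of 120 mg = 90 mg

90 mg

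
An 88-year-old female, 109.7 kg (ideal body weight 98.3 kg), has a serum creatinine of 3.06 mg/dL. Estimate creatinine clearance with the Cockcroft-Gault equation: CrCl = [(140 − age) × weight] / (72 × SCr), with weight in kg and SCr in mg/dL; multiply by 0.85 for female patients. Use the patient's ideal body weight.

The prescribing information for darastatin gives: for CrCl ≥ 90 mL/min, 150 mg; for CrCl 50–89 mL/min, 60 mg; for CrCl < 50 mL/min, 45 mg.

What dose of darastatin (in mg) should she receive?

45 mg

CrCl = (140 − 88) × 98.3 / (72 × 3.06) × 0.85 = 5111.6 / 220.32 × 0.85 ≈ 19.7 mL/min
CrCl ≈ 20 mL/min → bracket < 50 mL/min.
Dose for this bracket: 45 mg.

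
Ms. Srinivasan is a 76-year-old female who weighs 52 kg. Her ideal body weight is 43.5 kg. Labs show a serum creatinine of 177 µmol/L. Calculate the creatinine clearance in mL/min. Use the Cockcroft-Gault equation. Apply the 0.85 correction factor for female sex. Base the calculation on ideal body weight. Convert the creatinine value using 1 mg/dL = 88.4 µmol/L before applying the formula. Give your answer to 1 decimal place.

SCr = 177 / 88.4 = 2.002 mg/dL
CrCl = (140 − 76) × 43.5 / (72 × 2.002) × 0.85 = 2784.0 / 144.14 × 0.85 ≈ 16.4 mL/min

16.4 mL/min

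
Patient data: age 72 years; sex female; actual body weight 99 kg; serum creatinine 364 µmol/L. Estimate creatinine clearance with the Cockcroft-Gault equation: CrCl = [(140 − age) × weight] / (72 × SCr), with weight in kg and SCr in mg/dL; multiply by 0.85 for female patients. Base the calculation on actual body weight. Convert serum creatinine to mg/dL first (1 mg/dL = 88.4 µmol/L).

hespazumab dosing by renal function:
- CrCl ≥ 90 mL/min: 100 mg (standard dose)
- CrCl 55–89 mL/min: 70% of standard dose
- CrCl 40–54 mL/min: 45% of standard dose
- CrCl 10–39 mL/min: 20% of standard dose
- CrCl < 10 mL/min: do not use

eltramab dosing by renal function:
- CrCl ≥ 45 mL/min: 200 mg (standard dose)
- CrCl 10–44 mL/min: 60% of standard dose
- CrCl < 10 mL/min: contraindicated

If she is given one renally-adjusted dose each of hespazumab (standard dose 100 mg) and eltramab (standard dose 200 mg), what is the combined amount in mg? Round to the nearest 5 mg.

140 mg

SCr = 364 / 88.4 = 4.118 mg/dL
CrCl = (140 − 72) × 99 / (72 × 4.118) × 0.85 = 6732.0 / 296.50 × 0.85 ≈ 19.3 mL/min
CrCl ≈ 19 mL/min.
hespazumab: 10–39 mL/min → 20% of 100 mg = 20 mg.
eltramab: 10–44 mL/min → 60% of 200 mg = 120 mg.
Total = 20 + 120 = 140 mg.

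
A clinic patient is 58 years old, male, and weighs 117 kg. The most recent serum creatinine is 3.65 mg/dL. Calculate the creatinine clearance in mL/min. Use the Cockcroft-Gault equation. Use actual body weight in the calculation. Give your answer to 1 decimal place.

36.5 mL/min

CrCl = (140 − 58) × 117 / (72 × 3.65) = 9594.0 / 262.80 ≈ 36.5 mL/min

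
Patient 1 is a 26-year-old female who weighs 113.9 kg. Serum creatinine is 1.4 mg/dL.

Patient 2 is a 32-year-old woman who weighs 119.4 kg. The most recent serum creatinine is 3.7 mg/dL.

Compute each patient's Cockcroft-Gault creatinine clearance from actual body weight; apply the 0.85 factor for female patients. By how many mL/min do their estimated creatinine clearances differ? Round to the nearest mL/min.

Patient 1: CrCl = (140 − 26) × 113.9 / (72 × 1.4) × 0.85 = 12984.6 / 100.80 × 0.85 ≈ 109.5 mL/min
Patient 2: CrCl = (140 − 32) × 119.4 / (72 × 3.7) × 0.85 = 12895.2 / 266.40 × 0.85 ≈ 41.1 mL/min
|109.5 − 41.1| = 68.4 mL/min

68 mL/min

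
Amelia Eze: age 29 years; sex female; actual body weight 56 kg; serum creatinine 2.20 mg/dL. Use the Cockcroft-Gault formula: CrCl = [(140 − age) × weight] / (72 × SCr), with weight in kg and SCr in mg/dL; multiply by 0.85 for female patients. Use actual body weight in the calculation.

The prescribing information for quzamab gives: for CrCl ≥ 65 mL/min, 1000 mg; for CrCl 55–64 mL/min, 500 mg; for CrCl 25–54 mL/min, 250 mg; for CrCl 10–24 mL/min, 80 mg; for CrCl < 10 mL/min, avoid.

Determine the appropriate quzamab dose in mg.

250 mg

CrCl = (140 − 29) × 56 / (72 × 2.2) × 0.85 = 6216.0 / 158.40 × 0.85 ≈ 33.4 mL/min
CrCl ≈ 33 mL/min → bracket 25–54 mL/min.
Dose for this bracket: 250 mg.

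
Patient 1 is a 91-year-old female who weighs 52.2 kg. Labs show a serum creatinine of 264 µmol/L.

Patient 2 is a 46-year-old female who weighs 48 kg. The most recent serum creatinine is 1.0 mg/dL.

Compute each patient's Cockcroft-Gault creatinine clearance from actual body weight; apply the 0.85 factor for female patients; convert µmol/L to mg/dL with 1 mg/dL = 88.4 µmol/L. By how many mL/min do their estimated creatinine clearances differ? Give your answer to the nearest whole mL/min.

43 mL/min

Patient 1: SCr = 264 / 88.4 = 2.986 mg/dL
Patient 1: CrCl = (140 − 91) × 52.2 / (72 × 2.986) × 0.85 = 2557.8 / 214.99 × 0.85 ≈ 10.1 mL/min
Patient 2: CrCl = (140 − 46) × 48 / (72 × 1) × 0.85 = 4512.0 / 72.00 × 0.85 ≈ 53.3 mL/min
|10.1 − 53.3| = 43.2 mL/min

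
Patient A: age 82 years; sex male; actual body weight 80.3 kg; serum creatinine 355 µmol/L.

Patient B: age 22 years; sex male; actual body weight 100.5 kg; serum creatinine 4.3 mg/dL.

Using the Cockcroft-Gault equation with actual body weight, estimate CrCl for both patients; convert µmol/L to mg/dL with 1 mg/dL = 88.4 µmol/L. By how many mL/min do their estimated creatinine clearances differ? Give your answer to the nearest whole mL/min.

22 mL/min

Patient A: SCr = 355 / 88.4 = 4.016 mg/dL
Patient A: CrCl = (140 − 82) × 80.3 / (72 × 4.016) = 4657.4 / 289.15 ≈ 16.1 mL/min
Patient B: CrCl = (140 − 22) × 100.5 / (72 × 4.3) = 11859.0 / 309.60 ≈ 38.3 mL/min
|16.1 − 38.3| = 22.2 mL/min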